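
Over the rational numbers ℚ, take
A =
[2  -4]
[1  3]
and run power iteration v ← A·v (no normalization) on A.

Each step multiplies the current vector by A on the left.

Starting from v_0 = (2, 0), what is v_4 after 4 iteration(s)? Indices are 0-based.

v_0 = (2, 0).
v_1 = A·v_0 = (4, 2).
v_2 = A·v_1 = (0, 10).
v_3 = A·v_2 = (-40, 30).
v_4 = A·v_3 = (-200, 50).

v_4 = (-200, 50)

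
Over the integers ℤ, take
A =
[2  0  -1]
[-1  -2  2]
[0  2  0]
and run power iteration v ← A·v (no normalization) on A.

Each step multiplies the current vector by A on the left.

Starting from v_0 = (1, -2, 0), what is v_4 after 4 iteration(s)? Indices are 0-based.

v_0 = (1, -2, 0).
v_1 = A·v_0 = (2, 3, -4).
v_2 = A·v_1 = (8, -16, 6).
v_3 = A·v_2 = (10, 36, -32).
v_4 = A·v_3 = (52, -146, 72).

v_4 = (52, -146, 72)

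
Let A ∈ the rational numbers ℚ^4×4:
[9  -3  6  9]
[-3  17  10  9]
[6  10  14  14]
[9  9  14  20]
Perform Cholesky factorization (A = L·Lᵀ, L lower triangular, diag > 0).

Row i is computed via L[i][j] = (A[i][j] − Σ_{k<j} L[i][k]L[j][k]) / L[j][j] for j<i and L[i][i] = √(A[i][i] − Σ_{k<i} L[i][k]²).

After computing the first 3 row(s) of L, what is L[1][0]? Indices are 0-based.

Step 1: L[0][0] = √(9) = 3.
  L[1][0] = (-3) / L[0][0] = -1.
Step 2: L[1][1] = √(16) = 4.
  L[2][0] = (6) / L[0][0] = 2.
  L[2][1] = (12) / L[1][1] = 3.
Step 3: L[2][2] = √(1) = 1.

L[1][0] = -1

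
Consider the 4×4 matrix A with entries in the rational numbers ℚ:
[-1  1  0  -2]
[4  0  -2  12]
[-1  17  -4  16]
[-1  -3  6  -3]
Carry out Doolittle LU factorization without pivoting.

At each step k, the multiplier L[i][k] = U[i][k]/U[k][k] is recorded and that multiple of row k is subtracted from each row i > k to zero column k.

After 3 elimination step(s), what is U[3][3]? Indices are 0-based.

U[3][3] = 1

[col 0] pivot -1
  R1 -= -4*R0 → (0, 4, -2, 4)  (L[1][0] := -4)
  R2 -= 1*R0 → (0, 16, -4, 18)  (L[2][0] := 1)
  R3 -= 1*R0 → (0, -4, 6, -1)  (L[3][0] := 1)
[col 1] pivot 4
  R2 -= 4*R1 → (0, 0, 4, 2)  (L[2][1] := 4)
  R3 -= -1*R1 → (0, 0, 4, 3)  (L[3][1] := -1)
[col 2] pivot 4
  R3 -= 1*R2 → (0, 0, 0, 1)  (L[3][2] := 1)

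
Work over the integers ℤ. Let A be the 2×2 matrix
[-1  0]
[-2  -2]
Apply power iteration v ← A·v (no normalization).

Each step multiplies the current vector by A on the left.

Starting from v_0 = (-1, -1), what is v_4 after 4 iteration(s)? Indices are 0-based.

v_4 = (-1, -46)

v_0 = (-1, -1).
v_1 = A·v_0 = (1, 4).
v_2 = A·v_1 = (-1, -10).
v_3 = A·v_2 = (1, 22).
v_4 = A·v_3 = (-1, -46).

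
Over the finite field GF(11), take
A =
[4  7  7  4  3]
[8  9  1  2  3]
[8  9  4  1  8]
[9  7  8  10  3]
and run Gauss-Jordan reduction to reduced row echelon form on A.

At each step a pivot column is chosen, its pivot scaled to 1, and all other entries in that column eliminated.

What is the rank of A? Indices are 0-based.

[1] R0 /= 4  ⇒  (1, 10, 10, 1, 9)
     R1 -= 8·R0  ⇒  (0, 6, 9, 5, 8)
     R2 -= 8·R0  ⇒  (0, 6, 1, 4, 2)
     R3 -= 9·R0  ⇒  (0, 5, 6, 1, 10)
[2] R1 /= 6  ⇒  (0, 1, 7, 10, 5)
     R0 -= 10·R1  ⇒  (1, 0, 6, 0, 3)
     R2 -= 6·R1  ⇒  (0, 0, 3, 10, 5)
     R3 -= 5·R1  ⇒  (0, 0, 4, 6, 7)
[3] R2 /= 3  ⇒  (0, 0, 1, 7, 9)
     R0 -= 6·R2  ⇒  (1, 0, 0, 2, 4)
     R1 -= 7·R2  ⇒  (0, 1, 0, 5, 8)
     R3 -= 4·R2  ⇒  (0, 0, 0, 0, 4)
column 3 empty below row 3
[4] R3 /= 4  ⇒  (0, 0, 0, 0, 1)
     R0 -= 4·R3  ⇒  (1, 0, 0, 2, 0)
     R1 -= 8·R3  ⇒  (0, 1, 0, 5, 0)
     R2 -= 9·R3  ⇒  (0, 0, 1, 7, 0)

rank = 4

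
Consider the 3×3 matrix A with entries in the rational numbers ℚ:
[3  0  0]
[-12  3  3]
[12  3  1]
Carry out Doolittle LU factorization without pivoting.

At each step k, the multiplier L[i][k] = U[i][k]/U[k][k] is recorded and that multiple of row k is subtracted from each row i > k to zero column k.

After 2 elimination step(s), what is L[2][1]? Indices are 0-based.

k=0: U[0][0]=3
  eliminate (1,0): mult=-4, new row 1: (0, 3, 3); set L[1][0]=-4
  eliminate (2,0): mult=4, new row 2: (0, 3, 1); set L[2][0]=4
k=1: U[1][1]=3
  eliminate (2,1): mult=1, new row 2: (0, 0, -2); set L[2][1]=1

L[2][1] = 1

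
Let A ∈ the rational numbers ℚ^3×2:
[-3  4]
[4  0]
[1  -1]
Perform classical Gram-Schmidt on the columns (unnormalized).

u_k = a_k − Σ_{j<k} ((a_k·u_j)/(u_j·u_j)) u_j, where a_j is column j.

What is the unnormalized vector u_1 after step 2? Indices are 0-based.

u_1 = (5/2, 2, -1/2)

Step 1: u_0 = a_0 = (-3, 4, 1).
Step 2: u_1 = a_1 − (-1/2)·u_0 = (5/2, 2, -1/2).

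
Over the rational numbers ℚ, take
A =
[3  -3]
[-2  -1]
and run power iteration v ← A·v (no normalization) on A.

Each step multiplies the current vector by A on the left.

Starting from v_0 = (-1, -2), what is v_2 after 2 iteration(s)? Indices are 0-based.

v_2 = (-3, -10)

v_0 = (-1, -2).
v_1 = A·v_0 = (3, 4).
v_2 = A·v_1 = (-3, -10).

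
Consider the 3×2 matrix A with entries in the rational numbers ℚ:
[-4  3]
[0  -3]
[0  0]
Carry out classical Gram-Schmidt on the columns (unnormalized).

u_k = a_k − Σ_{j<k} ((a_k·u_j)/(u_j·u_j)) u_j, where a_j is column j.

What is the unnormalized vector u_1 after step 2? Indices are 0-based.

u_1 = (0, -3, 0)

Step 1: u_0 = a_0 = (-4, 0, 0).
Step 2: u_1 = a_1 − (-3/4)·u_0 = (0, -3, 0).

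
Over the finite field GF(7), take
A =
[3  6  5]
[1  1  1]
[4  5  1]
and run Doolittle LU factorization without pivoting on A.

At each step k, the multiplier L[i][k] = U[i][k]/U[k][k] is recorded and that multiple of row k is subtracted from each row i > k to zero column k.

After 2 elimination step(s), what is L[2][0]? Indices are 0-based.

[col 0] pivot 3
  R1 -= 5*R0 → (0, 6, 4)  (L[1][0] := 5)
  R2 -= 6*R0 → (0, 4, 6)  (L[2][0] := 6)
[col 1] pivot 6
  R2 -= 3*R1 → (0, 0, 1)  (L[2][1] := 3)

L[2][0] = 6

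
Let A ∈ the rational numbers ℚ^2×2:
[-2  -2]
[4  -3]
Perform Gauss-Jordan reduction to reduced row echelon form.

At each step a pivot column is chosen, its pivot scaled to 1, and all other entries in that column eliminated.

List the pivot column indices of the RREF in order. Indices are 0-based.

pivot(0,0)=-2: scale R0 → (1, 1)
  clear (1,0): R1 −= (4)R0 → (0, -7)
pivot(1,1)=-7: scale R1 → (0, 1)
  clear (0,1): R0 −= (1)R1 → (1, 0)

pivot columns: 0, 1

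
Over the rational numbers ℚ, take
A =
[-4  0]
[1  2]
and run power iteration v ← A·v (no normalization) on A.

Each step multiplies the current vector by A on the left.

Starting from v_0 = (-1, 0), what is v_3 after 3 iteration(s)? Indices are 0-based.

v_3 = (64, -12)

v_0 = (-1, 0).
v_1 = A·v_0 = (4, -1).
v_2 = A·v_1 = (-16, 2).
v_3 = A·v_2 = (64, -12).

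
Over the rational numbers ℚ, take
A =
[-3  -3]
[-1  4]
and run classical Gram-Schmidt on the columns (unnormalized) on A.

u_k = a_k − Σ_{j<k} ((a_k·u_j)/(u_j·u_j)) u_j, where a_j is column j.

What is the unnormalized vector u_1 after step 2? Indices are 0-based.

u_1 = (-3/2, 9/2)

Step 1: u_0 = a_0 = (-3, -1).
Step 2: u_1 = a_1 − (1/2)·u_0 = (-3/2, 9/2).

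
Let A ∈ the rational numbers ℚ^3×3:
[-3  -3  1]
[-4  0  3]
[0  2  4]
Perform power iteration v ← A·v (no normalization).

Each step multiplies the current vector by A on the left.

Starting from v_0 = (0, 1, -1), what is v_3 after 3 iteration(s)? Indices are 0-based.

v_3 = (-101, -118, -36)

v_0 = (0, 1, -1).
v_1 = A·v_0 = (-4, -3, -2).
v_2 = A·v_1 = (19, 10, -14).
v_3 = A·v_2 = (-101, -118, -36).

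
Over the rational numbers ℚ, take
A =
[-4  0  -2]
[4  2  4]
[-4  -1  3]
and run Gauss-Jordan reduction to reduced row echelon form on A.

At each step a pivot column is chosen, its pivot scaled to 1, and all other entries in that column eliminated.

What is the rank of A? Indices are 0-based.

rank = 3

pivot(0,0)=-4: scale R0 → (1, 0, 1/2)
  clear (1,0): R1 −= (4)R0 → (0, 2, 2)
  clear (2,0): R2 −= (-4)R0 → (0, -1, 5)
pivot(1,1)=2: scale R1 → (0, 1, 1)
  clear (2,1): R2 −= (-1)R1 → (0, 0, 6)
pivot(2,2)=6: scale R2 → (0, 0, 1)
  clear (0,2): R0 −= (1/2)R2 → (1, 0, 0)
  clear (1,2): R1 −= (1)R2 → (0, 1, 0)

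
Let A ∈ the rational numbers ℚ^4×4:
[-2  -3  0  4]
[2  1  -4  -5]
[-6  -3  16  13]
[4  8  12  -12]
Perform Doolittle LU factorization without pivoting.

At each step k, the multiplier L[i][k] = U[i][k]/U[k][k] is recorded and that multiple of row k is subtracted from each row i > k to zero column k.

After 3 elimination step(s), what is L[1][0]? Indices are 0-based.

L[1][0] = -1

k=0: U[0][0]=-2
  eliminate (1,0): mult=-1, new row 1: (0, -2, -4, -1); set L[1][0]=-1
  eliminate (2,0): mult=3, new row 2: (0, 6, 16, 1); set L[2][0]=3
  eliminate (3,0): mult=-2, new row 3: (0, 2, 12, -4); set L[3][0]=-2
k=1: U[1][1]=-2
  eliminate (2,1): mult=-3, new row 2: (0, 0, 4, -2); set L[2][1]=-3
  eliminate (3,1): mult=-1, new row 3: (0, 0, 8, -5); set L[3][1]=-1
k=2: U[2][2]=4
  eliminate (3,2): mult=2, new row 3: (0, 0, 0, -1); set L[3][2]=2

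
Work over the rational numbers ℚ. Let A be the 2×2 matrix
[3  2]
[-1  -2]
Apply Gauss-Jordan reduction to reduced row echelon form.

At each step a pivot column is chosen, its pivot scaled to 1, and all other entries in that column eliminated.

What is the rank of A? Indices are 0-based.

step 1: normalize row 0 (÷3) = (1, 2/3)
  row 1: subtract -1×row0 = (0, -4/3)
step 2: normalize row 1 (÷-4/3) = (0, 1)
  row 0: subtract 2/3×row1 = (1, 0)

rank = 2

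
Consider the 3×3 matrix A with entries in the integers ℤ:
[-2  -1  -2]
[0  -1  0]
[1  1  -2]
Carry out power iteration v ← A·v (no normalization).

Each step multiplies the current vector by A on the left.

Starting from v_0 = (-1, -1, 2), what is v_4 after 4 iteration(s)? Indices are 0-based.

v_4 = (121, -1, -24)

v_0 = (-1, -1, 2).
v_1 = A·v_0 = (-1, 1, -6).
v_2 = A·v_1 = (13, -1, 12).
v_3 = A·v_2 = (-49, 1, -12).
v_4 = A·v_3 = (121, -1, -24).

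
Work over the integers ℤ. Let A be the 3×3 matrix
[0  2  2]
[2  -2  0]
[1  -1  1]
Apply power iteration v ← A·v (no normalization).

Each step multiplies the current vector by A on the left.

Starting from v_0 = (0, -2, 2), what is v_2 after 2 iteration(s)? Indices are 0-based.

v_0 = (0, -2, 2).
v_1 = A·v_0 = (0, 4, 4).
v_2 = A·v_1 = (16, -8, 0).

v_2 = (16, -8, 0)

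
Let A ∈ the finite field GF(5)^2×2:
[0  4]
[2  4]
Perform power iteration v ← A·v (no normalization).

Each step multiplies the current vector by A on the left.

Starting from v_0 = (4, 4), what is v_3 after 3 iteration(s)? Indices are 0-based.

v_0 = (4, 4).
v_1 = A·v_0 = (1, 4).
v_2 = A·v_1 = (1, 3).
v_3 = A·v_2 = (2, 4).

v_3 = (2, 4)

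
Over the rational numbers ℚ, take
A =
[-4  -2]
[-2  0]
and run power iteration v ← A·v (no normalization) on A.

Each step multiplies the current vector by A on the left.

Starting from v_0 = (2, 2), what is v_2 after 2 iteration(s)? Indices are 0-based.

v_2 = (56, 24)

v_0 = (2, 2).
v_1 = A·v_0 = (-12, -4).
v_2 = A·v_1 = (56, 24).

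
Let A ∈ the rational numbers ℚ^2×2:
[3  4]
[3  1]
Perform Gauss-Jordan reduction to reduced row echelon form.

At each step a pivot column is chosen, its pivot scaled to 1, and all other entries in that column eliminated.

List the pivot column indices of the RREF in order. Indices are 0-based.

[1] R0 /= 3  ⇒  (1, 4/3)
     R1 -= 3·R0  ⇒  (0, -3)
[2] R1 /= -3  ⇒  (0, 1)
     R0 -= 4/3·R1  ⇒  (1, 0)

pivot columns: 0, 1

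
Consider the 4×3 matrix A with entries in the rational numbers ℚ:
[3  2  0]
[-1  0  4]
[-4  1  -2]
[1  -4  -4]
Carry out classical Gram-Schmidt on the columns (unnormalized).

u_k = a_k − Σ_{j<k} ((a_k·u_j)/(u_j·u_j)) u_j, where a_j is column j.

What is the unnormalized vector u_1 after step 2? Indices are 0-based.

Step 1: u_0 = a_0 = (3, -1, -4, 1).
Step 2: u_1 = a_1 − (-2/27)·u_0 = (20/9, -2/27, 19/27, -106/27).

u_1 = (20/9, -2/27, 19/27, -106/27)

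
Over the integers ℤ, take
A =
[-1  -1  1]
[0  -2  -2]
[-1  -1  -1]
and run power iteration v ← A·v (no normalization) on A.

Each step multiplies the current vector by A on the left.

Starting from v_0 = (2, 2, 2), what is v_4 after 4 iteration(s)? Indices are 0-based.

v_4 = (56, 272, 152)

v_0 = (2, 2, 2).
v_1 = A·v_0 = (-2, -8, -6).
v_2 = A·v_1 = (4, 28, 16).
v_3 = A·v_2 = (-16, -88, -48).
v_4 = A·v_3 = (56, 272, 152).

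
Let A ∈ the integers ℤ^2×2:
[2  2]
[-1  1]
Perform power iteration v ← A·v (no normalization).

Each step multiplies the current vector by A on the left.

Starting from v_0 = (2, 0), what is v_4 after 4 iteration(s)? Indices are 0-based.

v_4 = (-28, -6)

v_0 = (2, 0).
v_1 = A·v_0 = (4, -2).
v_2 = A·v_1 = (4, -6).
v_3 = A·v_2 = (-4, -10).
v_4 = A·v_3 = (-28, -6).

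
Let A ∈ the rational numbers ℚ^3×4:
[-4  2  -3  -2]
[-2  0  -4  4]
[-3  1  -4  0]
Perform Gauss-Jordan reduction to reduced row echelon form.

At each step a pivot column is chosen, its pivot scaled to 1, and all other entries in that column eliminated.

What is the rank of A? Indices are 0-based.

[1] R0 /= -4  ⇒  (1, -1/2, 3/4, 1/2)
     R1 -= -2·R0  ⇒  (0, -1, -5/2, 5)
     R2 -= -3·R0  ⇒  (0, -1/2, -7/4, 3/2)
[2] R1 /= -1  ⇒  (0, 1, 5/2, -5)
     R0 -= -1/2·R1  ⇒  (1, 0, 2, -2)
     R2 -= -1/2·R1  ⇒  (0, 0, -1/2, -1)
[3] R2 /= -1/2  ⇒  (0, 0, 1, 2)
     R0 -= 2·R2  ⇒  (1, 0, 0, -6)
     R1 -= 5/2·R2  ⇒  (0, 1, 0, -10)

rank = 3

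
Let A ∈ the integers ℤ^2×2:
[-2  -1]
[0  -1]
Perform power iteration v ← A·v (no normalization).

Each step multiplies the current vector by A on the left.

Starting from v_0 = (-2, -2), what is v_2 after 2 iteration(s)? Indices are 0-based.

v_0 = (-2, -2).
v_1 = A·v_0 = (6, 2).
v_2 = A·v_1 = (-14, -2).

v_2 = (-14, -2)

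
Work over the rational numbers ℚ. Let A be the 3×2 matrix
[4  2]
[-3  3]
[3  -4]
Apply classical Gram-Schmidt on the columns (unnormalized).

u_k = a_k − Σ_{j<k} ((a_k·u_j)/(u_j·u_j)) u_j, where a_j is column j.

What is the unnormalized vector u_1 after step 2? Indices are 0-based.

Step 1: u_0 = a_0 = (4, -3, 3).
Step 2: u_1 = a_1 − (-13/34)·u_0 = (60/17, 63/34, -97/34).

u_1 = (60/17, 63/34, -97/34)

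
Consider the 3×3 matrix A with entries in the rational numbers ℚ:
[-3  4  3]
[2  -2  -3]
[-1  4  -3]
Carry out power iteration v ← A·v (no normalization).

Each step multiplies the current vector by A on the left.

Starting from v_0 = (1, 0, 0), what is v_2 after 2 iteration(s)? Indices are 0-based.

v_0 = (1, 0, 0).
v_1 = A·v_0 = (-3, 2, -1).
v_2 = A·v_1 = (14, -7, 14).

v_2 = (14, -7, 14)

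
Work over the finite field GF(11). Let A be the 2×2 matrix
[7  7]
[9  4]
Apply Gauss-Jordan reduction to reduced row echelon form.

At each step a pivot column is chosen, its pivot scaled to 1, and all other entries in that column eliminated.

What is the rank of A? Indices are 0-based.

step 1: normalize row 0 (÷7) = (1, 1)
  row 1: subtract 9×row0 = (0, 6)
step 2: normalize row 1 (÷6) = (0, 1)
  row 0: subtract 1×row1 = (1, 0)

rank = 2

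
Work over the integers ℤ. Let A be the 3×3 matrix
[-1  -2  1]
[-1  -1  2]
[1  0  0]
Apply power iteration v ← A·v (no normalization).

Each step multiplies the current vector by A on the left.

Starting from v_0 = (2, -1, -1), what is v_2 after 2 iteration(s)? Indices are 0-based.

v_0 = (2, -1, -1).
v_1 = A·v_0 = (-1, -3, 2).
v_2 = A·v_1 = (9, 8, -1).

v_2 = (9, 8, -1)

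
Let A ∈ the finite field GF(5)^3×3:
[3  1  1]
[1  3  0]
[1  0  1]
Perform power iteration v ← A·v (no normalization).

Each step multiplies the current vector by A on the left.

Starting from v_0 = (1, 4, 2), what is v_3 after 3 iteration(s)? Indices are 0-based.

v_3 = (4, 2, 0)

v_0 = (1, 4, 2).
v_1 = A·v_0 = (4, 3, 3).
v_2 = A·v_1 = (3, 3, 2).
v_3 = A·v_2 = (4, 2, 0).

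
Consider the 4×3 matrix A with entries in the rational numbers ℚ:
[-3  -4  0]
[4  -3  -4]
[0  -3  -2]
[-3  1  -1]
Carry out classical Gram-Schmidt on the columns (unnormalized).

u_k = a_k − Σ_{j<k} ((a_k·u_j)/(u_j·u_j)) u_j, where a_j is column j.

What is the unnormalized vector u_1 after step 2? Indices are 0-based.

u_1 = (-145/34, -45/17, -3, 25/34)

Step 1: u_0 = a_0 = (-3, 4, 0, -3).
Step 2: u_1 = a_1 − (-3/34)·u_0 = (-145/34, -45/17, -3, 25/34).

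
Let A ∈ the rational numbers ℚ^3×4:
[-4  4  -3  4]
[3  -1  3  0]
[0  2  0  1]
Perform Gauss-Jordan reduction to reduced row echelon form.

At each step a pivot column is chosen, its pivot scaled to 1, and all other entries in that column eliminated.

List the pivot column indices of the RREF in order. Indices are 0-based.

[1] R0 /= -4  ⇒  (1, -1, 3/4, -1)
     R1 -= 3·R0  ⇒  (0, 2, 3/4, 3)
[2] R1 /= 2  ⇒  (0, 1, 3/8, 3/2)
     R0 -= -1·R1  ⇒  (1, 0, 9/8, 1/2)
     R2 -= 2·R1  ⇒  (0, 0, -3/4, -2)
[3] R2 /= -3/4  ⇒  (0, 0, 1, 8/3)
     R0 -= 9/8·R2  ⇒  (1, 0, 0, -5/2)
     R1 -= 3/8·R2  ⇒  (0, 1, 0, 1/2)

pivot columns: 0, 1, 2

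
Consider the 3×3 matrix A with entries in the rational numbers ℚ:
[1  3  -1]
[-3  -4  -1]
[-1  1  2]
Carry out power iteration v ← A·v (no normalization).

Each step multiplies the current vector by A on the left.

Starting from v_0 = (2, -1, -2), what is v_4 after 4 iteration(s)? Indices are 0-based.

v_0 = (2, -1, -2).
v_1 = A·v_0 = (1, 0, -7).
v_2 = A·v_1 = (8, 4, -15).
v_3 = A·v_2 = (35, -25, -34).
v_4 = A·v_3 = (-6, 29, -128).

v_4 = (-6, 29, -128)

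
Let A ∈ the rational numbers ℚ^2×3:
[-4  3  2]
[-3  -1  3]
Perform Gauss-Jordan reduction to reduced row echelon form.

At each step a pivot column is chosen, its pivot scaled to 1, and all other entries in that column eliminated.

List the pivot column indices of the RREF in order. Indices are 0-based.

step 1: normalize row 0 (÷-4) = (1, -3/4, -1/2)
  row 1: subtract -3×row0 = (0, -13/4, 3/2)
step 2: normalize row 1 (÷-13/4) = (0, 1, -6/13)
  row 0: subtract -3/4×row1 = (1, 0, -11/13)

pivot columns: 0, 1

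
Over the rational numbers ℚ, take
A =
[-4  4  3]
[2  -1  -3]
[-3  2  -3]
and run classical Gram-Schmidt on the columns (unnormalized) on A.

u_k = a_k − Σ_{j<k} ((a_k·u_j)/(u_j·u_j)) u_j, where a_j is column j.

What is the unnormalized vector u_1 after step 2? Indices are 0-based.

Step 1: u_0 = a_0 = (-4, 2, -3).
Step 2: u_1 = a_1 − (-24/29)·u_0 = (20/29, 19/29, -14/29).

u_1 = (20/29, 19/29, -14/29)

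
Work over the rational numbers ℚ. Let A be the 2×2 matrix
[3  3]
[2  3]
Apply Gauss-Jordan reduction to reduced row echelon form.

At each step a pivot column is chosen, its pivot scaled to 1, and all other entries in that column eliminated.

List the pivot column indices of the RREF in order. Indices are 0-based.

step 1: normalize row 0 (÷3) = (1, 1)
  row 1: subtract 2×row0 = (0, 1)
step 2: normalize row 1 (÷1) = (0, 1)
  row 0: subtract 1×row1 = (1, 0)

pivot columns: 0, 1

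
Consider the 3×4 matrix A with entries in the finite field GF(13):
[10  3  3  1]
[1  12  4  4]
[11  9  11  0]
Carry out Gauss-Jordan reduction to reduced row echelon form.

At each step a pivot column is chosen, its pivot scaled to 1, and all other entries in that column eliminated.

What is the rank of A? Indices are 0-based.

rank = 3

pivot(0,0)=10: scale R0 → (1, 12, 12, 4)
  clear (1,0): R1 −= (1)R0 → (0, 0, 5, 0)
  clear (2,0): R2 −= (11)R0 → (0, 7, 9, 8)
pivot(1,1): swap R1↔R2
pivot(1,1)=7: scale R1 → (0, 1, 5, 3)
  clear (0,1): R0 −= (12)R1 → (1, 0, 4, 7)
pivot(2,2)=5: scale R2 → (0, 0, 1, 0)
  clear (0,2): R0 −= (4)R2 → (1, 0, 0, 7)
  clear (1,2): R1 −= (5)R2 → (0, 1, 0, 3)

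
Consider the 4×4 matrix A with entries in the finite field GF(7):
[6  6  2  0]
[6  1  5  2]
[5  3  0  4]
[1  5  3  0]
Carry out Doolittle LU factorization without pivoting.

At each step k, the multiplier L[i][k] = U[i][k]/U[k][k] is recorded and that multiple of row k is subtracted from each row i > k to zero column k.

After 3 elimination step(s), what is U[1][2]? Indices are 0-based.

Step 1: pivot at (0,0) is 6.
  row1 ← row1 − (1)·row0  ⇒  L[1][0]=1, U row1=(0, 2, 3, 2)
  row2 ← row2 − (2)·row0  ⇒  L[2][0]=2, U row2=(0, 5, 3, 4)
  row3 ← row3 − (6)·row0  ⇒  L[3][0]=6, U row3=(0, 4, 5, 0)
Step 2: pivot at (1,1) is 2.
  row2 ← row2 − (6)·row1  ⇒  L[2][1]=6, U row2=(0, 0, 6, 6)
  row3 ← row3 − (2)·row1  ⇒  L[3][1]=2, U row3=(0, 0, 6, 3)
Step 3: pivot at (2,2) is 6.
  row3 ← row3 − (1)·row2  ⇒  L[3][2]=1, U row3=(0, 0, 0, 4)

U[1][2] = 3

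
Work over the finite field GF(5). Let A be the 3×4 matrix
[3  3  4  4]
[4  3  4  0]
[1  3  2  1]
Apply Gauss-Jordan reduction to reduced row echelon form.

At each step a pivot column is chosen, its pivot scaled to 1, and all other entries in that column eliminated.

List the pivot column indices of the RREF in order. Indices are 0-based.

[1] R0 /= 3  ⇒  (1, 1, 3, 3)
     R1 -= 4·R0  ⇒  (0, 4, 2, 3)
     R2 -= 1·R0  ⇒  (0, 2, 4, 3)
[2] R1 /= 4  ⇒  (0, 1, 3, 2)
     R0 -= 1·R1  ⇒  (1, 0, 0, 1)
     R2 -= 2·R1  ⇒  (0, 0, 3, 4)
[3] R2 /= 3  ⇒  (0, 0, 1, 3)
     R1 -= 3·R2  ⇒  (0, 1, 0, 3)

pivot columns: 0, 1, 2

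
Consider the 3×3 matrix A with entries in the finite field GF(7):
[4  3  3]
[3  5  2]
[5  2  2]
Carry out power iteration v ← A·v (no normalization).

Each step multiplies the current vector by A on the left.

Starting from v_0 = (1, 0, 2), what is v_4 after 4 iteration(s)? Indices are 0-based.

v_0 = (1, 0, 2).
v_1 = A·v_0 = (3, 0, 2).
v_2 = A·v_1 = (4, 6, 5).
v_3 = A·v_2 = (0, 3, 0).
v_4 = A·v_3 = (2, 1, 6).

v_4 = (2, 1, 6)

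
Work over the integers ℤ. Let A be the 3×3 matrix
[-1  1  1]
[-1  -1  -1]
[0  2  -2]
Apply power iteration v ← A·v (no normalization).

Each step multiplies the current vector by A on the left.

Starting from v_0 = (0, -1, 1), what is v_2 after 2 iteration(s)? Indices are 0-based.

v_2 = (-4, 4, 8)

v_0 = (0, -1, 1).
v_1 = A·v_0 = (0, 0, -4).
v_2 = A·v_1 = (-4, 4, 8).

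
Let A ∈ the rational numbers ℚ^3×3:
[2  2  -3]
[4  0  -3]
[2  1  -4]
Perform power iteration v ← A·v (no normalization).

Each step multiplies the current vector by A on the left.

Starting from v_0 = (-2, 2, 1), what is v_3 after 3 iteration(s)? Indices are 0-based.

v_0 = (-2, 2, 1).
v_1 = A·v_0 = (-3, -11, -6).
v_2 = A·v_1 = (-10, 6, 7).
v_3 = A·v_2 = (-29, -61, -42).

v_3 = (-29, -61, -42)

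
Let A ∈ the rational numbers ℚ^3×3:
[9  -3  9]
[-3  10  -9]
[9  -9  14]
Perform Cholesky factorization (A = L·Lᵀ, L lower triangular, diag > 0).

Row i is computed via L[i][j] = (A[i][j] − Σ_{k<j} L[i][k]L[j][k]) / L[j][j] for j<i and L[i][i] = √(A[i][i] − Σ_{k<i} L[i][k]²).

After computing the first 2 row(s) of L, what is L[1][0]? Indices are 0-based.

Step 1: L[0][0] = √(9) = 3.
  L[1][0] = (-3) / L[0][0] = -1.
Step 2: L[1][1] = √(9) = 3.

L[1][0] = -1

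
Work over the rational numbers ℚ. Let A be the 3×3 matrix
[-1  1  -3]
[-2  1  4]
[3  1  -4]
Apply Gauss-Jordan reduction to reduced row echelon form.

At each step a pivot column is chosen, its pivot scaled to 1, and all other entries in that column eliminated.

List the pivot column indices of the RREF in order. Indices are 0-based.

[1] R0 /= -1  ⇒  (1, -1, 3)
     R1 -= -2·R0  ⇒  (0, -1, 10)
     R2 -= 3·R0  ⇒  (0, 4, -13)
[2] R1 /= -1  ⇒  (0, 1, -10)
     R0 -= -1·R1  ⇒  (1, 0, -7)
     R2 -= 4·R1  ⇒  (0, 0, 27)
[3] R2 /= 27  ⇒  (0, 0, 1)
     R0 -= -7·R2  ⇒  (1, 0, 0)
     R1 -= -10·R2  ⇒  (0, 1, 0)

pivot columns: 0, 1, 2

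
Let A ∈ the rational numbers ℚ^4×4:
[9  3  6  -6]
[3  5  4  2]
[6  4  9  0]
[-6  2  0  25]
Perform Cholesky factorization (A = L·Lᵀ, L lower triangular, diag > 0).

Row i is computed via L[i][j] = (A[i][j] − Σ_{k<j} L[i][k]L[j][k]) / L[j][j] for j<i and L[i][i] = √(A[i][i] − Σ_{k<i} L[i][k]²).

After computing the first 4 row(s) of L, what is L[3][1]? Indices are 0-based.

Step 1: L[0][0] = √(9) = 3.
  L[1][0] = (3) / L[0][0] = 1.
Step 2: L[1][1] = √(4) = 2.
  L[2][0] = (6) / L[0][0] = 2.
  L[2][1] = (2) / L[1][1] = 1.
Step 3: L[2][2] = √(4) = 2.
  L[3][0] = (-6) / L[0][0] = -2.
  L[3][1] = (4) / L[1][1] = 2.
  L[3][2] = (2) / L[2][2] = 1.
Step 4: L[3][3] = √(16) = 4.

L[3][1] = 2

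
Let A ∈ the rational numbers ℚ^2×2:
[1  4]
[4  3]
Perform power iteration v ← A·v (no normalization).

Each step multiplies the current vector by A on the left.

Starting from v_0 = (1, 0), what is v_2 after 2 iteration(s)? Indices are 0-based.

v_2 = (17, 16)

v_0 = (1, 0).
v_1 = A·v_0 = (1, 4).
v_2 = A·v_1 = (17, 16).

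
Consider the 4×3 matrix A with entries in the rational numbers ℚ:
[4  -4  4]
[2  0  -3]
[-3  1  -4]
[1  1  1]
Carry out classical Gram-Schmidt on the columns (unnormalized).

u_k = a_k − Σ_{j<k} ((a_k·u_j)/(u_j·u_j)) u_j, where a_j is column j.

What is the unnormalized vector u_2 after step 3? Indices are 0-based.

u_2 = (-2/9, -11/3, -41/18, 25/18)

Step 1: u_0 = a_0 = (4, 2, -3, 1).
Step 2: u_1 = a_1 − (-3/5)·u_0 = (-8/5, 6/5, -4/5, 8/5).
Step 3: u_2 = a_2 − (23/30)·u_0 − (-13/18)·u_1 = (-2/9, -11/3, -41/18, 25/18).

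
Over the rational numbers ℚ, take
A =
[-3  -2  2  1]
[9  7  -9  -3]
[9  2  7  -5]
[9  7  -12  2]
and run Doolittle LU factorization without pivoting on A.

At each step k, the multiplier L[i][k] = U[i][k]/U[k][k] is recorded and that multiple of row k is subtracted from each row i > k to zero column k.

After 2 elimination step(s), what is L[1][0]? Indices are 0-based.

k=0: U[0][0]=-3
  eliminate (1,0): mult=-3, new row 1: (0, 1, -3, 0); set L[1][0]=-3
  eliminate (2,0): mult=-3, new row 2: (0, -4, 13, -2); set L[2][0]=-3
  eliminate (3,0): mult=-3, new row 3: (0, 1, -6, 5); set L[3][0]=-3
k=1: U[1][1]=1
  eliminate (2,1): mult=-4, new row 2: (0, 0, 1, -2); set L[2][1]=-4
  eliminate (3,1): mult=1, new row 3: (0, 0, -3, 5); set L[3][1]=1

L[1][0] = -3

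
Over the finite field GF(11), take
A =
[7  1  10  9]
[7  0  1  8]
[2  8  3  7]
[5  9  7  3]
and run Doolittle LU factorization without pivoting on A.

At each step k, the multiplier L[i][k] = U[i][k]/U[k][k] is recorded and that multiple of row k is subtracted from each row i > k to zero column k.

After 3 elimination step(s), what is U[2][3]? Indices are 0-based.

U[2][3] = 3

k=0: U[0][0]=7
  eliminate (1,0): mult=1, new row 1: (0, 10, 2, 10); set L[1][0]=1
  eliminate (2,0): mult=5, new row 2: (0, 3, 8, 6); set L[2][0]=5
  eliminate (3,0): mult=7, new row 3: (0, 2, 3, 6); set L[3][0]=7
k=1: U[1][1]=10
  eliminate (2,1): mult=8, new row 2: (0, 0, 3, 3); set L[2][1]=8
  eliminate (3,1): mult=9, new row 3: (0, 0, 7, 4); set L[3][1]=9
k=2: U[2][2]=3
  eliminate (3,2): mult=6, new row 3: (0, 0, 0, 8); set L[3][2]=6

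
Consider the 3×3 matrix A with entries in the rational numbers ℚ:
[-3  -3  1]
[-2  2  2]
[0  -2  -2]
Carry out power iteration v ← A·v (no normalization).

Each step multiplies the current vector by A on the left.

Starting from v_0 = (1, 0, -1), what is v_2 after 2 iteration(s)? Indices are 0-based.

v_0 = (1, 0, -1).
v_1 = A·v_0 = (-4, -4, 2).
v_2 = A·v_1 = (26, 4, 4).

v_2 = (26, 4, 4)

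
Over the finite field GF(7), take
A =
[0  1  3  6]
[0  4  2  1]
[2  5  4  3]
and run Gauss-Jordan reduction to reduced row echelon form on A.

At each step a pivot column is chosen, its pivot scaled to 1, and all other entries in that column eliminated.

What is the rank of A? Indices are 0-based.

step 1: exchange rows 0,2
step 1: normalize row 0 (÷2) = (1, 6, 2, 5)
step 2: normalize row 1 (÷4) = (0, 1, 4, 2)
  row 0: subtract 6×row1 = (1, 0, 6, 0)
  row 2: subtract 1×row1 = (0, 0, 6, 4)
step 3: normalize row 2 (÷6) = (0, 0, 1, 3)
  row 0: subtract 6×row2 = (1, 0, 0, 3)
  row 1: subtract 4×row2 = (0, 1, 0, 4)

rank = 3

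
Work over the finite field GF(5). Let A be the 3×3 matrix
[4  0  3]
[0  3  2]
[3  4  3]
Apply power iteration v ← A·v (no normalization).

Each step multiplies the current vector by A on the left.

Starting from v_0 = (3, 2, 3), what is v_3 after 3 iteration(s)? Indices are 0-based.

v_0 = (3, 2, 3).
v_1 = A·v_0 = (1, 2, 1).
v_2 = A·v_1 = (2, 3, 4).
v_3 = A·v_2 = (0, 2, 0).

v_3 = (0, 2, 0)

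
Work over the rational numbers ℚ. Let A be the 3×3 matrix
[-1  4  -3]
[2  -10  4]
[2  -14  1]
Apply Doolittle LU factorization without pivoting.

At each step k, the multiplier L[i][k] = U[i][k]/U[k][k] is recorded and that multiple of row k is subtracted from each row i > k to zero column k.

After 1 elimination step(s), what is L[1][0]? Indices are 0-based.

k=0: U[0][0]=-1
  eliminate (1,0): mult=-2, new row 1: (0, -2, -2); set L[1][0]=-2
  eliminate (2,0): mult=-2, new row 2: (0, -6, -5); set L[2][0]=-2

L[1][0] = -2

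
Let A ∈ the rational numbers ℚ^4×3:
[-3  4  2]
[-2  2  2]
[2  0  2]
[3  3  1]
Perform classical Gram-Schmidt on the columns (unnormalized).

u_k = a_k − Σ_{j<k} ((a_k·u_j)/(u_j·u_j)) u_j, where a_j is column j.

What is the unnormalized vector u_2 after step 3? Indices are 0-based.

u_2 = (-4/235, 236/235, 458/235, -152/235)

Step 1: u_0 = a_0 = (-3, -2, 2, 3).
Step 2: u_1 = a_1 − (-7/26)·u_0 = (83/26, 19/13, 7/13, 99/26).
Step 3: u_2 = a_2 − (-3/26)·u_0 − (123/235)·u_1 = (-4/235, 236/235, 458/235, -152/235).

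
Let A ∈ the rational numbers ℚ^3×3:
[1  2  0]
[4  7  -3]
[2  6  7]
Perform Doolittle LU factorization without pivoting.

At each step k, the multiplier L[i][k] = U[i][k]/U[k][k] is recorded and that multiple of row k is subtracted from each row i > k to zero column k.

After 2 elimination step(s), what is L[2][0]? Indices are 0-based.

L[2][0] = 2

Step 1: pivot at (0,0) is 1.
  row1 ← row1 − (4)·row0  ⇒  L[1][0]=4, U row1=(0, -1, -3)
  row2 ← row2 − (2)·row0  ⇒  L[2][0]=2, U row2=(0, 2, 7)
Step 2: pivot at (1,1) is -1.
  row2 ← row2 − (-2)·row1  ⇒  L[2][1]=-2, U row2=(0, 0, 1)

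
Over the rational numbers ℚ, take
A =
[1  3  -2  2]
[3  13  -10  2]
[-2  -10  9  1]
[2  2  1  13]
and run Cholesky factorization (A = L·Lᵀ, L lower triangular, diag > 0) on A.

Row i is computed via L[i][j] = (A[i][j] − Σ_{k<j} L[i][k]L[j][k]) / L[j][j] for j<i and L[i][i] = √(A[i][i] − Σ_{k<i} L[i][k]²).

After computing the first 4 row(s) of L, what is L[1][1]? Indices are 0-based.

Step 1: L[0][0] = √(1) = 1.
  L[1][0] = (3) / L[0][0] = 3.
Step 2: L[1][1] = √(4) = 2.
  L[2][0] = (-2) / L[0][0] = -2.
  L[2][1] = (-4) / L[1][1] = -2.
Step 3: L[2][2] = √(1) = 1.
  L[3][0] = (2) / L[0][0] = 2.
  L[3][1] = (-4) / L[1][1] = -2.
  L[3][2] = (1) / L[2][2] = 1.
Step 4: L[3][3] = √(4) = 2.

L[1][1] = 2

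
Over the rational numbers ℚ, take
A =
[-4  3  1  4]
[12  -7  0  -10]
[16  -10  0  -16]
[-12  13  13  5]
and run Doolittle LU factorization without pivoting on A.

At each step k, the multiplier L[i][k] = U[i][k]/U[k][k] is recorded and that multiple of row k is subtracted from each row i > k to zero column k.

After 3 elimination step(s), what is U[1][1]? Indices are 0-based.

k=0: U[0][0]=-4
  eliminate (1,0): mult=-3, new row 1: (0, 2, 3, 2); set L[1][0]=-3
  eliminate (2,0): mult=-4, new row 2: (0, 2, 4, 0); set L[2][0]=-4
  eliminate (3,0): mult=3, new row 3: (0, 4, 10, -7); set L[3][0]=3
k=1: U[1][1]=2
  eliminate (2,1): mult=1, new row 2: (0, 0, 1, -2); set L[2][1]=1
  eliminate (3,1): mult=2, new row 3: (0, 0, 4, -11); set L[3][1]=2
k=2: U[2][2]=1
  eliminate (3,2): mult=4, new row 3: (0, 0, 0, -3); set L[3][2]=4

U[1][1] = 2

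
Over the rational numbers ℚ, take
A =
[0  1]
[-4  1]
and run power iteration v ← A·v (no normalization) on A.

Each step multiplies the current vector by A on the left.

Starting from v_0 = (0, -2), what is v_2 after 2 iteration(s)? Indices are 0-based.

v_0 = (0, -2).
v_1 = A·v_0 = (-2, -2).
v_2 = A·v_1 = (-2, 6).

v_2 = (-2, 6)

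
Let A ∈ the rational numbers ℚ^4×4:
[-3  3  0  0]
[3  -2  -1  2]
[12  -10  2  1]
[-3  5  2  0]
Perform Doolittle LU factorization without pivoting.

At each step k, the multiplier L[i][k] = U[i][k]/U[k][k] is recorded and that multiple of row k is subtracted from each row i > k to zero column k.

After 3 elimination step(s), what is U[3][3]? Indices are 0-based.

k=0: U[0][0]=-3
  eliminate (1,0): mult=-1, new row 1: (0, 1, -1, 2); set L[1][0]=-1
  eliminate (2,0): mult=-4, new row 2: (0, 2, 2, 1); set L[2][0]=-4
  eliminate (3,0): mult=1, new row 3: (0, 2, 2, 0); set L[3][0]=1
k=1: U[1][1]=1
  eliminate (2,1): mult=2, new row 2: (0, 0, 4, -3); set L[2][1]=2
  eliminate (3,1): mult=2, new row 3: (0, 0, 4, -4); set L[3][1]=2
k=2: U[2][2]=4
  eliminate (3,2): mult=1, new row 3: (0, 0, 0, -1); set L[3][2]=1

U[3][3] = -1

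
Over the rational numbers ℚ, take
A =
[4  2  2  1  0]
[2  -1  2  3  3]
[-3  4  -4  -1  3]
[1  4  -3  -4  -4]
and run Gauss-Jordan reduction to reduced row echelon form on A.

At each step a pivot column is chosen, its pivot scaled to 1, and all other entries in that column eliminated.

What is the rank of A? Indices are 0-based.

rank = 4

step 1: normalize row 0 (÷4) = (1, 1/2, 1/2, 1/4, 0)
  row 1: subtract 2×row0 = (0, -2, 1, 5/2, 3)
  row 2: subtract -3×row0 = (0, 11/2, -5/2, -1/4, 3)
  row 3: subtract 1×row0 = (0, 7/2, -7/2, -17/4, -4)
step 2: normalize row 1 (÷-2) = (0, 1, -1/2, -5/4, -3/2)
  row 0: subtract 1/2×row1 = (1, 0, 3/4, 7/8, 3/4)
  row 2: subtract 11/2×row1 = (0, 0, 1/4, 53/8, 45/4)
  row 3: subtract 7/2×row1 = (0, 0, -7/4, 1/8, 5/4)
step 3: normalize row 2 (÷1/4) = (0, 0, 1, 53/2, 45)
  row 0: subtract 3/4×row2 = (1, 0, 0, -19, -33)
  row 1: subtract -1/2×row2 = (0, 1, 0, 12, 21)
  row 3: subtract -7/4×row2 = (0, 0, 0, 93/2, 80)
step 4: normalize row 3 (÷93/2) = (0, 0, 0, 1, 160/93)
  row 0: subtract -19×row3 = (1, 0, 0, 0, -29/93)
  row 1: subtract 12×row3 = (0, 1, 0, 0, 11/31)
  row 2: subtract 53/2×row3 = (0, 0, 1, 0, -55/93)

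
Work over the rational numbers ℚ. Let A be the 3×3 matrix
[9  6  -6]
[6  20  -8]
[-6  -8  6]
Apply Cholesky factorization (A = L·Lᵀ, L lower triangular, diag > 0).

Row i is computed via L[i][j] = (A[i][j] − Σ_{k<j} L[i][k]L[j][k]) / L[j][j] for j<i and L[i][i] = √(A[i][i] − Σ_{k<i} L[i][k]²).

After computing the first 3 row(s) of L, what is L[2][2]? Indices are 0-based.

Step 1: L[0][0] = √(9) = 3.
  L[1][0] = (6) / L[0][0] = 2.
Step 2: L[1][1] = √(16) = 4.
  L[2][0] = (-6) / L[0][0] = -2.
  L[2][1] = (-4) / L[1][1] = -1.
Step 3: L[2][2] = √(1) = 1.

L[2][2] = 1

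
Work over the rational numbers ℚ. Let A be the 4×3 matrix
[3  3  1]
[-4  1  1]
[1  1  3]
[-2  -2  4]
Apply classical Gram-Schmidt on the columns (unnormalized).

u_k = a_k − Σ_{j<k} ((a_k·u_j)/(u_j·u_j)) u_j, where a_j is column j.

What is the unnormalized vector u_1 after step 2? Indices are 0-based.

Step 1: u_0 = a_0 = (3, -4, 1, -2).
Step 2: u_1 = a_1 − (1/3)·u_0 = (2, 7/3, 2/3, -4/3).

u_1 = (2, 7/3, 2/3, -4/3)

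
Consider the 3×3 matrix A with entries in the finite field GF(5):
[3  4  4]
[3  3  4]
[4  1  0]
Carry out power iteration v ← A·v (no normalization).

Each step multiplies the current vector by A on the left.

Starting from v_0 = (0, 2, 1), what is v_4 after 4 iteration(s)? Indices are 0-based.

v_0 = (0, 2, 1).
v_1 = A·v_0 = (2, 0, 2).
v_2 = A·v_1 = (4, 4, 3).
v_3 = A·v_2 = (0, 1, 0).
v_4 = A·v_3 = (4, 3, 1).

v_4 = (4, 3, 1)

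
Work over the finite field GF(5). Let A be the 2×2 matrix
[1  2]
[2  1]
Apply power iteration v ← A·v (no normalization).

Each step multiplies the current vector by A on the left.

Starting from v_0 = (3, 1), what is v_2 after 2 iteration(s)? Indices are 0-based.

v_0 = (3, 1).
v_1 = A·v_0 = (0, 2).
v_2 = A·v_1 = (4, 2).

v_2 = (4, 2)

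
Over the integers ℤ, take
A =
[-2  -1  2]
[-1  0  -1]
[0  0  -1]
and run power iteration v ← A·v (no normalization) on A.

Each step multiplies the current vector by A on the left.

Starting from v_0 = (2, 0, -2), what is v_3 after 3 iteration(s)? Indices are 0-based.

v_0 = (2, 0, -2).
v_1 = A·v_0 = (-8, 0, 2).
v_2 = A·v_1 = (20, 6, -2).
v_3 = A·v_2 = (-50, -18, 2).

v_3 = (-50, -18, 2)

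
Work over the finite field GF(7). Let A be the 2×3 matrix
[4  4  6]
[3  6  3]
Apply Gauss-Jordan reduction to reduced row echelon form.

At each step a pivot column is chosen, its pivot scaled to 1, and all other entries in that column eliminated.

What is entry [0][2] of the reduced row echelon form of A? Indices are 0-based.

M[0][2] = 2

step 1: normalize row 0 (÷4) = (1, 1, 5)
  row 1: subtract 3×row0 = (0, 3, 2)
step 2: normalize row 1 (÷3) = (0, 1, 3)
  row 0: subtract 1×row1 = (1, 0, 2)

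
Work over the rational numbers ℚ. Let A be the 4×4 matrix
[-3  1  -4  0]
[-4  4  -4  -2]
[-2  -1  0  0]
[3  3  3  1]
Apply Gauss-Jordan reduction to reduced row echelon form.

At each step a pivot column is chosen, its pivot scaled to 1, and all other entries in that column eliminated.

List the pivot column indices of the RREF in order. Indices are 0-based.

pivot(0,0)=-3: scale R0 → (1, -1/3, 4/3, 0)
  clear (1,0): R1 −= (-4)R0 → (0, 8/3, 4/3, -2)
  clear (2,0): R2 −= (-2)R0 → (0, -5/3, 8/3, 0)
  clear (3,0): R3 −= (3)R0 → (0, 4, -1, 1)
pivot(1,1)=8/3: scale R1 → (0, 1, 1/2, -3/4)
  clear (0,1): R0 −= (-1/3)R1 → (1, 0, 3/2, -1/4)
  clear (2,1): R2 −= (-5/3)R1 → (0, 0, 7/2, -5/4)
  clear (3,1): R3 −= (4)R1 → (0, 0, -3, 4)
pivot(2,2)=7/2: scale R2 → (0, 0, 1, -5/14)
  clear (0,2): R0 −= (3/2)R2 → (1, 0, 0, 2/7)
  clear (1,2): R1 −= (1/2)R2 → (0, 1, 0, -4/7)
  clear (3,2): R3 −= (-3)R2 → (0, 0, 0, 41/14)
pivot(3,3)=41/14: scale R3 → (0, 0, 0, 1)
  clear (0,3): R0 −= (2/7)R3 → (1, 0, 0, 0)
  clear (1,3): R1 −= (-4/7)R3 → (0, 1, 0, 0)
  clear (2,3): R2 −= (-5/14)R3 → (0, 0, 1, 0)

pivot columns: 0, 1, 2, 3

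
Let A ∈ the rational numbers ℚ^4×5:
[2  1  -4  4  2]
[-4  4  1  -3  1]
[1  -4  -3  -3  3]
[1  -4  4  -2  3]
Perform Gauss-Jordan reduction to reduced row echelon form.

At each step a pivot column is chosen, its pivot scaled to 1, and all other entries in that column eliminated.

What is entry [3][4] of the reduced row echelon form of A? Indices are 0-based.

M[3][4] = -161/10

pivot(0,0)=2: scale R0 → (1, 1/2, -2, 2, 1)
  clear (1,0): R1 −= (-4)R0 → (0, 6, -7, 5, 5)
  clear (2,0): R2 −= (1)R0 → (0, -9/2, -1, -5, 2)
  clear (3,0): R3 −= (1)R0 → (0, -9/2, 6, -4, 2)
pivot(1,1)=6: scale R1 → (0, 1, -7/6, 5/6, 5/6)
  clear (0,1): R0 −= (1/2)R1 → (1, 0, -17/12, 19/12, 7/12)
  clear (2,1): R2 −= (-9/2)R1 → (0, 0, -25/4, -5/4, 23/4)
  clear (3,1): R3 −= (-9/2)R1 → (0, 0, 3/4, -1/4, 23/4)
pivot(2,2)=-25/4: scale R2 → (0, 0, 1, 1/5, -23/25)
  clear (0,2): R0 −= (-17/12)R2 → (1, 0, 0, 28/15, -18/25)
  clear (1,2): R1 −= (-7/6)R2 → (0, 1, 0, 16/15, -6/25)
  clear (3,2): R3 −= (3/4)R2 → (0, 0, 0, -2/5, 161/25)
pivot(3,3)=-2/5: scale R3 → (0, 0, 0, 1, -161/10)
  clear (0,3): R0 −= (28/15)R3 → (1, 0, 0, 0, 88/3)
  clear (1,3): R1 −= (16/15)R3 → (0, 1, 0, 0, 254/15)
  clear (2,3): R2 −= (1/5)R3 → (0, 0, 1, 0, 23/10)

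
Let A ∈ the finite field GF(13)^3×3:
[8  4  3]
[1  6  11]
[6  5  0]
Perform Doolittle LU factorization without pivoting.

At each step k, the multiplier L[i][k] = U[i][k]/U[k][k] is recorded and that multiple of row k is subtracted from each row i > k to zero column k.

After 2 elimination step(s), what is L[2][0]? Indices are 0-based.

L[2][0] = 4

k=0: U[0][0]=8
  eliminate (1,0): mult=5, new row 1: (0, 12, 9); set L[1][0]=5
  eliminate (2,0): mult=4, new row 2: (0, 2, 1); set L[2][0]=4
k=1: U[1][1]=12
  eliminate (2,1): mult=11, new row 2: (0, 0, 6); set L[2][1]=11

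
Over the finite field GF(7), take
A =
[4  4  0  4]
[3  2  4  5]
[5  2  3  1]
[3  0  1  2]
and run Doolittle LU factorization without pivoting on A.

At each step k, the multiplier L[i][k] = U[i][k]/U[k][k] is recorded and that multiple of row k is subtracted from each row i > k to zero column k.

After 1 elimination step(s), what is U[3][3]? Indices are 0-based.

Step 1: pivot at (0,0) is 4.
  row1 ← row1 − (6)·row0  ⇒  L[1][0]=6, U row1=(0, 6, 4, 2)
  row2 ← row2 − (3)·row0  ⇒  L[2][0]=3, U row2=(0, 4, 3, 3)
  row3 ← row3 − (6)·row0  ⇒  L[3][0]=6, U row3=(0, 4, 1, 6)

U[3][3] = 6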